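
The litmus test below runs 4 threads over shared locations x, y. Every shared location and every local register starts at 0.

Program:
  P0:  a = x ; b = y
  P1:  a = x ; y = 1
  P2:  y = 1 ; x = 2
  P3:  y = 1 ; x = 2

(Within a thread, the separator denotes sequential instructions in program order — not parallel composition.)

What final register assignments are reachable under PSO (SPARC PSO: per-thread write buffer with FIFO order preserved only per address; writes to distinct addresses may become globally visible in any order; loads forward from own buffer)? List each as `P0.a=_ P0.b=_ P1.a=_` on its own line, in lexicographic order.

P0.a=0 P0.b=0 P1.a=0
P0.a=0 P0.b=0 P1.a=2
P0.a=0 P0.b=1 P1.a=0
P0.a=0 P0.b=1 P1.a=2
P0.a=2 P0.b=0 P1.a=0
P0.a=2 P0.b=0 P1.a=2
P0.a=2 P0.b=1 P1.a=0
P0.a=2 P0.b=1 P1.a=2

outcome vector order: (P0.a,P0.b,P1.a)
|PSO outcomes| = 8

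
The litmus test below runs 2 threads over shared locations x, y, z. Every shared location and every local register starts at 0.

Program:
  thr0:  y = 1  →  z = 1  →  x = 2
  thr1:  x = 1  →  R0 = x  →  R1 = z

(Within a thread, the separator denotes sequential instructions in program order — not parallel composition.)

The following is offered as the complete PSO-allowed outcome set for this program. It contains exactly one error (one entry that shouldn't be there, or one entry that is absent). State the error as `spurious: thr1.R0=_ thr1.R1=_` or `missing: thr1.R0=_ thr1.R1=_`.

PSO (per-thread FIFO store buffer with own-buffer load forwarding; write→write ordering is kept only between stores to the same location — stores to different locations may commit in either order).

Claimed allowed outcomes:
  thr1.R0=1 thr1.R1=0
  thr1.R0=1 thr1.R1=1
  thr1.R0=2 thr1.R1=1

outcome vector order: (thr1.R0,thr1.R1)
PSO (4): (1,0); (1,1); (2,0); (2,1)
PSO∖claimed = {(2,0)}

missing: thr1.R0=2 thr1.R1=0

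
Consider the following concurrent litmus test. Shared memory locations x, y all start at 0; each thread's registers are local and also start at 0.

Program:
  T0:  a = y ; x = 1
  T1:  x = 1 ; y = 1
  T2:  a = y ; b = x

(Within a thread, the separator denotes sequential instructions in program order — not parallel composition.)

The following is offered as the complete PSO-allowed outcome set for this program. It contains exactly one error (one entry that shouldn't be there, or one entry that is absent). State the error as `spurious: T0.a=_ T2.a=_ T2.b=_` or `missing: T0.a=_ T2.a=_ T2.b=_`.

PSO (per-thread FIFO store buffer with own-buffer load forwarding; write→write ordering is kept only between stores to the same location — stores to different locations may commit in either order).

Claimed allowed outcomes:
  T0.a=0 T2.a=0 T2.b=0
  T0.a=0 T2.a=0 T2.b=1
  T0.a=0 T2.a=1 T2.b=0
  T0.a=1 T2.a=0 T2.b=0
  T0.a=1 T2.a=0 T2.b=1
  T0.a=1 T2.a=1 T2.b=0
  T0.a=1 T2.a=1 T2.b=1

missing: T0.a=0 T2.a=1 T2.b=1

outcome vector order: (T0.a,T2.a,T2.b)
PSO (8): (0,0,0), (0,0,1), (0,1,0), (0,1,1), (1,0,0), (1,0,1), (1,1,0), (1,1,1)
PSO∖claimed = {(0,1,1)}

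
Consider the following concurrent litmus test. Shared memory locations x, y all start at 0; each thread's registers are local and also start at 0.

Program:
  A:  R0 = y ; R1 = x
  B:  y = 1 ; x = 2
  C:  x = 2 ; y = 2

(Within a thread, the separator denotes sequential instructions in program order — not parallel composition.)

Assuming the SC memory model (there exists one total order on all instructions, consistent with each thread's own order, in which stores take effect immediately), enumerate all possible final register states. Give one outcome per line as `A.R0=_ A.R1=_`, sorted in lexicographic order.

A.R0=0 A.R1=0
A.R0=0 A.R1=2
A.R0=1 A.R1=0
A.R0=1 A.R1=2
A.R0=2 A.R1=2

outcome vector order: (A.R0,A.R1)
|SC outcomes| = 5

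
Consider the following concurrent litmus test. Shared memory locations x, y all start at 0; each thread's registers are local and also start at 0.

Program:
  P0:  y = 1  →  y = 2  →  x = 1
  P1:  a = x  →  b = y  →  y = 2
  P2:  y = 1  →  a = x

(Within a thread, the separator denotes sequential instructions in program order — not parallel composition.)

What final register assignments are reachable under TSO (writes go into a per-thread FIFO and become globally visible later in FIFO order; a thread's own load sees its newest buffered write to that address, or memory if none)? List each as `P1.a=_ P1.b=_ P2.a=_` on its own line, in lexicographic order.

outcome vector order: (P1.a,P1.b,P2.a)
|TSO outcomes| = 10

P1.a=0 P1.b=0 P2.a=0
P1.a=0 P1.b=0 P2.a=1
P1.a=0 P1.b=1 P2.a=0
P1.a=0 P1.b=1 P2.a=1
P1.a=0 P1.b=2 P2.a=0
P1.a=0 P1.b=2 P2.a=1
P1.a=1 P1.b=1 P2.a=0
P1.a=1 P1.b=1 P2.a=1
P1.a=1 P1.b=2 P2.a=0
P1.a=1 P1.b=2 P2.a=1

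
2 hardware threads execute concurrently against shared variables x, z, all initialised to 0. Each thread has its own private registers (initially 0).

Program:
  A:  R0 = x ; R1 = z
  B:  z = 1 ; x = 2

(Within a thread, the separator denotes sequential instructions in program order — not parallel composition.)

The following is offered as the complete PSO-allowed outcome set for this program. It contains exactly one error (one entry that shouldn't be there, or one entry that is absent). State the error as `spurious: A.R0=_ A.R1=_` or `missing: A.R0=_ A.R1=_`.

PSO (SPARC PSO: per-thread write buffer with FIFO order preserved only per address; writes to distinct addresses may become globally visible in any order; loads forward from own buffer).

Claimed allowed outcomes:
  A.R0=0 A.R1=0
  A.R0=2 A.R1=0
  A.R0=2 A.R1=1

missing: A.R0=0 A.R1=1

outcome vector order: (A.R0,A.R1)
[PSO] allowed = {00 01 20 21}
PSO∖claimed = {01}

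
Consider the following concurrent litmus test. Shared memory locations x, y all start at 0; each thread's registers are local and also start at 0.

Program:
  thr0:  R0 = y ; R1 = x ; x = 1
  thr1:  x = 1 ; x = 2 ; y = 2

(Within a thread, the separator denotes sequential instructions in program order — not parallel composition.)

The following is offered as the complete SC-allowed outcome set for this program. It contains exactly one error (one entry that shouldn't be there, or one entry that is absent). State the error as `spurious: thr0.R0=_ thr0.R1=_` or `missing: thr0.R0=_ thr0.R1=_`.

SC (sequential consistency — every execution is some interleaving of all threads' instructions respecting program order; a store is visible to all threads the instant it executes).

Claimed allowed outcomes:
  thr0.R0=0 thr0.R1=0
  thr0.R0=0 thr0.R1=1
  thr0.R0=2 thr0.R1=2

outcome vector order: (thr0.R0,thr0.R1)
SC (4): 0/0 0/1 0/2 2/2
SC∖claimed = {0/2}

missing: thr0.R0=0 thr0.R1=2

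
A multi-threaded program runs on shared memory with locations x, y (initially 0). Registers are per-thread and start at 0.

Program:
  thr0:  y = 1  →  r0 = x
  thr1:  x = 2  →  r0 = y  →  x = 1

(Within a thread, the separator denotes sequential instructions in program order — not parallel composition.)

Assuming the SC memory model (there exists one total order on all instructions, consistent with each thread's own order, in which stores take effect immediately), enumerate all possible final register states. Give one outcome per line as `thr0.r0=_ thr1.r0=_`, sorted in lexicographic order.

outcome vector order: (thr0.r0,thr1.r0)
|SC outcomes| = 5

thr0.r0=0 thr1.r0=1
thr0.r0=1 thr1.r0=0
thr0.r0=1 thr1.r0=1
thr0.r0=2 thr1.r0=0
thr0.r0=2 thr1.r0=1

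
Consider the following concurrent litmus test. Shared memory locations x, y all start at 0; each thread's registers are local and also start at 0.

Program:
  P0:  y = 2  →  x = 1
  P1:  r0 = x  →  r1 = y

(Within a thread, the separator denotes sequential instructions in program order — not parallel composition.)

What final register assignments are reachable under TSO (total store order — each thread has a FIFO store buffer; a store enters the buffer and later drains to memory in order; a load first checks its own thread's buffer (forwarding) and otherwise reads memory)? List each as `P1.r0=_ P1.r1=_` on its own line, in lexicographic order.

P1.r0=0 P1.r1=0
P1.r0=0 P1.r1=2
P1.r0=1 P1.r1=2

outcome vector order: (P1.r0,P1.r1)
|TSO outcomes| = 3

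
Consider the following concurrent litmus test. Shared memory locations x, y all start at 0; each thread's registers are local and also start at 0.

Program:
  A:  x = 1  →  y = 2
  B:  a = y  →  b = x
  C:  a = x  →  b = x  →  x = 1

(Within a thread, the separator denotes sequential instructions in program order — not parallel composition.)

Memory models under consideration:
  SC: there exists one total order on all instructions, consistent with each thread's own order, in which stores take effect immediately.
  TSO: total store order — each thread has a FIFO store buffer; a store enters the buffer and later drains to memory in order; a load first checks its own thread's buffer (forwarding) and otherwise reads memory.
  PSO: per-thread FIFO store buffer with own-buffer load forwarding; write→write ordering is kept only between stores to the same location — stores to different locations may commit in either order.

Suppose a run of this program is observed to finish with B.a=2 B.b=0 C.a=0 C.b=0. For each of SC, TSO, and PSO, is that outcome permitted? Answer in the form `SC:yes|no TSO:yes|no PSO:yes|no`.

SC:no TSO:no PSO:yes

outcome vector order: (B.a,B.b,C.a,C.b)
SC (9): 0000 0001 0011 0100 0101 0111 2100 2101 2111
TSO (9): 0000 0001 0011 0100 0101 0111 2100 2101 2111
PSO (12): 0000 0001 0011 0100 0101 0111 2000 2001 2011 2100 2101 2111
target 2000 ∈ {PSO}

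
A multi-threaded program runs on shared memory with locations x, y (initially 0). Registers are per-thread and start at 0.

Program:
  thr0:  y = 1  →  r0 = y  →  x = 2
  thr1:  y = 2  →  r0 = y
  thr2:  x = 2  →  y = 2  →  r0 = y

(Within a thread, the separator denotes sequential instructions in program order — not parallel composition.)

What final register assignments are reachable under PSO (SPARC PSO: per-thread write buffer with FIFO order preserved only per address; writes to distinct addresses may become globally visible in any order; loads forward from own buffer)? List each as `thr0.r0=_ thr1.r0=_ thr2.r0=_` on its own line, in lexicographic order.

outcome vector order: (thr0.r0,thr1.r0,thr2.r0)
|PSO outcomes| = 7

thr0.r0=1 thr1.r0=1 thr2.r0=1
thr0.r0=1 thr1.r0=1 thr2.r0=2
thr0.r0=1 thr1.r0=2 thr2.r0=1
thr0.r0=1 thr1.r0=2 thr2.r0=2
thr0.r0=2 thr1.r0=1 thr2.r0=2
thr0.r0=2 thr1.r0=2 thr2.r0=1
thr0.r0=2 thr1.r0=2 thr2.r0=2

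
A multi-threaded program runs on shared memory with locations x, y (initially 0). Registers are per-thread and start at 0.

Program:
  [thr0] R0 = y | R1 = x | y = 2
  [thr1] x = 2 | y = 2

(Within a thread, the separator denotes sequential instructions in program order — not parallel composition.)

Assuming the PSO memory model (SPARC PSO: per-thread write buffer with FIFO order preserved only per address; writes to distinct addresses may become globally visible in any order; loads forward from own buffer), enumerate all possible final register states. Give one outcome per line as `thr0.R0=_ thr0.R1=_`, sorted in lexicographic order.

outcome vector order: (thr0.R0,thr0.R1)
|PSO outcomes| = 4

thr0.R0=0 thr0.R1=0
thr0.R0=0 thr0.R1=2
thr0.R0=2 thr0.R1=0
thr0.R0=2 thr0.R1=2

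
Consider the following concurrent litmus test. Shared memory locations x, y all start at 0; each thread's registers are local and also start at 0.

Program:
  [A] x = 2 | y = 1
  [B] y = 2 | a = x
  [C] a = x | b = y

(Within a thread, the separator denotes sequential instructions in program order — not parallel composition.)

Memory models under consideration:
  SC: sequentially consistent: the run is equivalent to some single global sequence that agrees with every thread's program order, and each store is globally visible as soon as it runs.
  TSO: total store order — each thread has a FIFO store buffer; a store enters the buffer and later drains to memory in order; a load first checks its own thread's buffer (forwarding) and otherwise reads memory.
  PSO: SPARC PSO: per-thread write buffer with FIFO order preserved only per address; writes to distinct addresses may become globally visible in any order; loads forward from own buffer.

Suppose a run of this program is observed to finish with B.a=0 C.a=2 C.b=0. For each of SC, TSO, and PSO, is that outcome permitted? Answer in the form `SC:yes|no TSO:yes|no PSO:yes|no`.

outcome vector order: (B.a,C.a,C.b)
under SC → 000, 001, 002, 021, 022, 200, 201, 202, 220, 221, 222
under TSO → 000, 001, 002, 020, 021, 022, 200, 201, 202, 220, 221, 222
under PSO → 000, 001, 002, 020, 021, 022, 200, 201, 202, 220, 221, 222
target 020 ∈ {TSO,PSO}

SC:no TSO:yes PSO:yes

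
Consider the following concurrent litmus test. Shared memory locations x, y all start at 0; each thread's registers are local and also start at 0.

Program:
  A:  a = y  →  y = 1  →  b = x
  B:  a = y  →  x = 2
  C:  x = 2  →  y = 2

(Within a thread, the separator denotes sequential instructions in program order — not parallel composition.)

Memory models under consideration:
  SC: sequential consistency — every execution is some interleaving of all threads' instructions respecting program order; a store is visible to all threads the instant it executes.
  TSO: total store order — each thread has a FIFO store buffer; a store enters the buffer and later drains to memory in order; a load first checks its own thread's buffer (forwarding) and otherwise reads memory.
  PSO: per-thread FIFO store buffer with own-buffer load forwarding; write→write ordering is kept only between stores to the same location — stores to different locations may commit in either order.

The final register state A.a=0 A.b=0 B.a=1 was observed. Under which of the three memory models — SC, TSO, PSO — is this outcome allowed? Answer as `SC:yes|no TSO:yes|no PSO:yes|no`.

outcome vector order: (A.a,A.b,B.a)
SC: 9 outcomes — {(0,0,0); (0,0,1); (0,0,2); (0,2,0); (0,2,1); (0,2,2); (2,2,0); (2,2,1); (2,2,2)}
TSO: 9 outcomes — {(0,0,0); (0,0,1); (0,0,2); (0,2,0); (0,2,1); (0,2,2); (2,2,0); (2,2,1); (2,2,2)}
PSO: 12 outcomes — {(0,0,0); (0,0,1); (0,0,2); (0,2,0); (0,2,1); (0,2,2); (2,0,0); (2,0,1); (2,0,2); (2,2,0); (2,2,1); (2,2,2)}
target (0,0,1) ∈ {SC,TSO,PSO}

SC:yes TSO:yes PSO:yes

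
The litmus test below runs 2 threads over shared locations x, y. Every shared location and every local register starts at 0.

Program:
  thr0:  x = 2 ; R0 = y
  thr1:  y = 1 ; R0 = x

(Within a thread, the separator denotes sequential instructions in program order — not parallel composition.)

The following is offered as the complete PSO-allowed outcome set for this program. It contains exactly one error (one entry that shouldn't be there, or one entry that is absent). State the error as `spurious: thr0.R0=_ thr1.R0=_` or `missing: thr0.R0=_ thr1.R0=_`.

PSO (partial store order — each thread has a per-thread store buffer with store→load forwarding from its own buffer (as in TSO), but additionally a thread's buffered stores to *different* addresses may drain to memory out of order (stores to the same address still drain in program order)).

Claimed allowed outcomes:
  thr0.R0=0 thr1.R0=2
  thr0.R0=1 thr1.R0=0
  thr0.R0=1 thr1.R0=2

missing: thr0.R0=0 thr1.R0=0

outcome vector order: (thr0.R0,thr1.R0)
[PSO] allowed = {00, 02, 10, 12}
PSO∖claimed = {00}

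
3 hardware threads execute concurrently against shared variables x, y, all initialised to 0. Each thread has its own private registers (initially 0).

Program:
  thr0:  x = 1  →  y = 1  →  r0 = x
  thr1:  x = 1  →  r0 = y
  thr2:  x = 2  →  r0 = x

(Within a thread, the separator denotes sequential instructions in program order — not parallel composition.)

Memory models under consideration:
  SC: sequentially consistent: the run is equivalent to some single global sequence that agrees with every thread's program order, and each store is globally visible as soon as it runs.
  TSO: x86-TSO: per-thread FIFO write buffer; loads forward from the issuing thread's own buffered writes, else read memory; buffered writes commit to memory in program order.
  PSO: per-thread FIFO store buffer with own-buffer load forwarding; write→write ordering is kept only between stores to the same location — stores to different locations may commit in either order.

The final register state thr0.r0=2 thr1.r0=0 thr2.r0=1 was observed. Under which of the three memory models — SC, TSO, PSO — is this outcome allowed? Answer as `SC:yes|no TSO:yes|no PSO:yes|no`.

outcome vector order: (thr0.r0,thr1.r0,thr2.r0)
[SC] allowed = {<1 0 1>; <1 0 2>; <1 1 1>; <1 1 2>; <2 0 2>; <2 1 1>; <2 1 2>}
[TSO] allowed = {<1 0 1>; <1 0 2>; <1 1 1>; <1 1 2>; <2 0 1>; <2 0 2>; <2 1 1>; <2 1 2>}
[PSO] allowed = {<1 0 1>; <1 0 2>; <1 1 1>; <1 1 2>; <2 0 1>; <2 0 2>; <2 1 1>; <2 1 2>}
target <2 0 1> ∈ {TSO,PSO}

SC:no TSO:yes PSO:yes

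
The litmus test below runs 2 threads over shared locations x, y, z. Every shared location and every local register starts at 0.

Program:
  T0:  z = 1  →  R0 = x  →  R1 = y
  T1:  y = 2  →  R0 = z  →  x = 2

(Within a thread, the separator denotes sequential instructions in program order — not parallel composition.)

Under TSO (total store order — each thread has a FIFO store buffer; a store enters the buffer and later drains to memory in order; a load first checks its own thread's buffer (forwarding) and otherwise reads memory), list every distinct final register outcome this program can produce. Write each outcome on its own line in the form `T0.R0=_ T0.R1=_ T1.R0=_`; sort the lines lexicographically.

T0.R0=0 T0.R1=0 T1.R0=0
T0.R0=0 T0.R1=0 T1.R0=1
T0.R0=0 T0.R1=2 T1.R0=0
T0.R0=0 T0.R1=2 T1.R0=1
T0.R0=2 T0.R1=2 T1.R0=0
T0.R0=2 T0.R1=2 T1.R0=1

outcome vector order: (T0.R0,T0.R1,T1.R0)
|TSO outcomes| = 6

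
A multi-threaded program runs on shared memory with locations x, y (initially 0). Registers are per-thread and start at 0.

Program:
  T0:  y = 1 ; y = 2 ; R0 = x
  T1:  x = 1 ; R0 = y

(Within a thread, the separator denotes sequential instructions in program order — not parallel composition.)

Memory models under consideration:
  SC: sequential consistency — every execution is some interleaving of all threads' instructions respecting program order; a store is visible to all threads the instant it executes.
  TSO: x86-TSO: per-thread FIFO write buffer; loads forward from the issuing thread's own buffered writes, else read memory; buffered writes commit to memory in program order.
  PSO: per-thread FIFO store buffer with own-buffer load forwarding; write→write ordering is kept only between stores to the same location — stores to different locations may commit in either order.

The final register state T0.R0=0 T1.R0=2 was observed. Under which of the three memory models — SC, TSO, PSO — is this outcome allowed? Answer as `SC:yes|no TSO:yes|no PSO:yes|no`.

outcome vector order: (T0.R0,T1.R0)
under SC → 02; 10; 11; 12
under TSO → 00; 01; 02; 10; 11; 12
under PSO → 00; 01; 02; 10; 11; 12
target 02 ∈ {SC,TSO,PSO}

SC:yes TSO:yes PSO:yes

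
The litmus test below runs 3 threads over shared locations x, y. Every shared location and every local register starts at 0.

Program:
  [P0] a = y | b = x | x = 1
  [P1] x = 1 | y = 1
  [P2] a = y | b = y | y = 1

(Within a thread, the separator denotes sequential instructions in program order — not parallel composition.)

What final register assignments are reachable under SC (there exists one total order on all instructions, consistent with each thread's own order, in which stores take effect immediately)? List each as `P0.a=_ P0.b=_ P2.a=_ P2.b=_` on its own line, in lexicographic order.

outcome vector order: (P0.a,P0.b,P2.a,P2.b)
|SC outcomes| = 10

P0.a=0 P0.b=0 P2.a=0 P2.b=0
P0.a=0 P0.b=0 P2.a=0 P2.b=1
P0.a=0 P0.b=0 P2.a=1 P2.b=1
P0.a=0 P0.b=1 P2.a=0 P2.b=0
P0.a=0 P0.b=1 P2.a=0 P2.b=1
P0.a=0 P0.b=1 P2.a=1 P2.b=1
P0.a=1 P0.b=0 P2.a=0 P2.b=0
P0.a=1 P0.b=1 P2.a=0 P2.b=0
P0.a=1 P0.b=1 P2.a=0 P2.b=1
P0.a=1 P0.b=1 P2.a=1 P2.b=1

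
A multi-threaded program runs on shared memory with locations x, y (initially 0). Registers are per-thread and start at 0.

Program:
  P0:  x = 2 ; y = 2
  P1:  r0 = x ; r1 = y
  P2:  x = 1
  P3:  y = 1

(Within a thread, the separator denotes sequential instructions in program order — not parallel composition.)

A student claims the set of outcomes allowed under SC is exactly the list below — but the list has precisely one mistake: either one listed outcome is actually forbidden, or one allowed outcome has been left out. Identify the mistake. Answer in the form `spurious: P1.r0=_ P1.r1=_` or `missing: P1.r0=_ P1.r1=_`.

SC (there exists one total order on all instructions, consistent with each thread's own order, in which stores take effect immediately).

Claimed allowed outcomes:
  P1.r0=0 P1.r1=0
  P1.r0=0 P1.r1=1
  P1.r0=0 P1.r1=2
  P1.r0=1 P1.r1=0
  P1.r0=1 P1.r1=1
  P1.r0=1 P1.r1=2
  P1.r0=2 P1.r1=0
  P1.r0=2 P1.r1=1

outcome vector order: (P1.r0,P1.r1)
SC: 9 outcomes — {0/0; 0/1; 0/2; 1/0; 1/1; 1/2; 2/0; 2/1; 2/2}
SC∖claimed = {2/2}

missing: P1.r0=2 P1.r1=2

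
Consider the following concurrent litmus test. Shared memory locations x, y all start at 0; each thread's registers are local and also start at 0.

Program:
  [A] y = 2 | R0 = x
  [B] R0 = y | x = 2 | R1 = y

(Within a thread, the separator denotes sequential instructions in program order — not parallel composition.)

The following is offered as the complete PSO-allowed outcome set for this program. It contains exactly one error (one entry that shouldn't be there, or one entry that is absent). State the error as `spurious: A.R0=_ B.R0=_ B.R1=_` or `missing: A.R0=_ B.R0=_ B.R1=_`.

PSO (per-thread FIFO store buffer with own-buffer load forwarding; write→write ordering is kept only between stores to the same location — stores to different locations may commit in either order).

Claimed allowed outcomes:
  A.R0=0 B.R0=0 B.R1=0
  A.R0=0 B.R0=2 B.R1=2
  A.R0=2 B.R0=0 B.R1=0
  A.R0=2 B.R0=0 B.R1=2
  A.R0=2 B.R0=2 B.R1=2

outcome vector order: (A.R0,B.R0,B.R1)
under PSO → (0,0,0), (0,0,2), (0,2,2), (2,0,0), (2,0,2), (2,2,2)
PSO∖claimed = {(0,0,2)}

missing: A.R0=0 B.R0=0 B.R1=2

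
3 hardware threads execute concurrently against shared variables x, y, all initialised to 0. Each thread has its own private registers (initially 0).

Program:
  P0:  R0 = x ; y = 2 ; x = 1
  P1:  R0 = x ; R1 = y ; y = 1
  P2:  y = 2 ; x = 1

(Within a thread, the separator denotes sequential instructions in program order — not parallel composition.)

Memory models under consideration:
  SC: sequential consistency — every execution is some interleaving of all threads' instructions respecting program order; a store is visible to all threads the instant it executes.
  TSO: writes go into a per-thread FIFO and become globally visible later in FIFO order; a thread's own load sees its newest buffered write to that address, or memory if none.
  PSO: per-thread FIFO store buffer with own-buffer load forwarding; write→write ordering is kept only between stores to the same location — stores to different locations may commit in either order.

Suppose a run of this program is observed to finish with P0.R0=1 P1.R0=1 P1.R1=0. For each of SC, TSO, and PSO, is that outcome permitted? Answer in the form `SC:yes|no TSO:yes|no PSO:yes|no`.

outcome vector order: (P0.R0,P1.R0,P1.R1)
SC: 6 outcomes — {000; 002; 012; 100; 102; 112}
TSO: 6 outcomes — {000; 002; 012; 100; 102; 112}
PSO: 8 outcomes — {000; 002; 010; 012; 100; 102; 110; 112}
target 110 ∈ {PSO}

SC:no TSO:no PSO:yes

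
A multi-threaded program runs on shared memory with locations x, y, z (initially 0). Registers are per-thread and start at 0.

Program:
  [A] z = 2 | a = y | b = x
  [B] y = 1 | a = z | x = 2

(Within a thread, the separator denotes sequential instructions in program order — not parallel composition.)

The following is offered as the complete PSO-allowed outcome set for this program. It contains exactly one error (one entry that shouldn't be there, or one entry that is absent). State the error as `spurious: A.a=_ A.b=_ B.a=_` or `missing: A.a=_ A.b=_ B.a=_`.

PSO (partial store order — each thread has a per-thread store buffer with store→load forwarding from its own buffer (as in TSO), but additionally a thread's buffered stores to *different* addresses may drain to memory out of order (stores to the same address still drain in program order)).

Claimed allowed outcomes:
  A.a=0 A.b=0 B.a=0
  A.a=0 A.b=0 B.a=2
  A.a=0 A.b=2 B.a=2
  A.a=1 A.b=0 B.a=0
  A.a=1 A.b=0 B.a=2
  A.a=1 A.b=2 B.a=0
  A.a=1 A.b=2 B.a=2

missing: A.a=0 A.b=2 B.a=0

outcome vector order: (A.a,A.b,B.a)
under PSO → <0 0 0>, <0 0 2>, <0 2 0>, <0 2 2>, <1 0 0>, <1 0 2>, <1 2 0>, <1 2 2>
PSO∖claimed = {<0 2 0>}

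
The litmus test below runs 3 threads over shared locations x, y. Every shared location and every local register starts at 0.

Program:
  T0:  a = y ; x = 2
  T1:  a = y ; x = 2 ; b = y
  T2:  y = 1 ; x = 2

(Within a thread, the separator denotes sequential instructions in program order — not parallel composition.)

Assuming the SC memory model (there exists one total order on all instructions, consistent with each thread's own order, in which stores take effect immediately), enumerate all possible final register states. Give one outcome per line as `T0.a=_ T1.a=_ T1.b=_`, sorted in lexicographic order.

T0.a=0 T1.a=0 T1.b=0
T0.a=0 T1.a=0 T1.b=1
T0.a=0 T1.a=1 T1.b=1
T0.a=1 T1.a=0 T1.b=0
T0.a=1 T1.a=0 T1.b=1
T0.a=1 T1.a=1 T1.b=1

outcome vector order: (T0.a,T1.a,T1.b)
|SC outcomes| = 6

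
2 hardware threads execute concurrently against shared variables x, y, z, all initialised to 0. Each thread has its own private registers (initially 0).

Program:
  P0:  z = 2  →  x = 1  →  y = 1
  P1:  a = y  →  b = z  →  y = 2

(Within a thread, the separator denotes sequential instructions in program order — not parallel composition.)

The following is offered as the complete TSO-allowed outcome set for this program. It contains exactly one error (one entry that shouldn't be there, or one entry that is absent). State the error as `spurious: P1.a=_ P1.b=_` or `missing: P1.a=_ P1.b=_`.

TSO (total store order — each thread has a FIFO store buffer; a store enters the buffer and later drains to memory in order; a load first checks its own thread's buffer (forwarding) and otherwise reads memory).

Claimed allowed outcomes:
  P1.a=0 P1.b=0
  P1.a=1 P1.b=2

outcome vector order: (P1.a,P1.b)
[TSO] allowed = {0/0, 0/2, 1/2}
TSO∖claimed = {0/2}

missing: P1.a=0 P1.b=2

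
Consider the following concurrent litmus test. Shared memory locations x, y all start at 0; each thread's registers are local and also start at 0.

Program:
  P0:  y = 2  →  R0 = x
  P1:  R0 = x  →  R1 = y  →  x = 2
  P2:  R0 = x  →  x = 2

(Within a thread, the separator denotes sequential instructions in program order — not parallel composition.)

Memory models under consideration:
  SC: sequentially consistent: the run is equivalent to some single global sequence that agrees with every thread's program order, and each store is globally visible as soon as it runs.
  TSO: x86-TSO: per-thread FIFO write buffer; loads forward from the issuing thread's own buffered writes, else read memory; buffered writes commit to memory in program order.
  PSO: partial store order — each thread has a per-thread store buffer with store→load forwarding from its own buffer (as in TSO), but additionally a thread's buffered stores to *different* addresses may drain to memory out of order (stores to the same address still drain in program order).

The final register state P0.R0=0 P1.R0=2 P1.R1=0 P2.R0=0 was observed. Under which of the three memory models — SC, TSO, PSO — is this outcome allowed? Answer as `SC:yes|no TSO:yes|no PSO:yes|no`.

outcome vector order: (P0.R0,P1.R0,P1.R1,P2.R0)
SC: 11 outcomes — {0/0/0/0 0/0/0/2 0/0/2/0 0/0/2/2 0/2/2/0 2/0/0/0 2/0/0/2 2/0/2/0 2/0/2/2 2/2/0/0 2/2/2/0}
TSO: 12 outcomes — {0/0/0/0 0/0/0/2 0/0/2/0 0/0/2/2 0/2/0/0 0/2/2/0 2/0/0/0 2/0/0/2 2/0/2/0 2/0/2/2 2/2/0/0 2/2/2/0}
PSO: 12 outcomes — {0/0/0/0 0/0/0/2 0/0/2/0 0/0/2/2 0/2/0/0 0/2/2/0 2/0/0/0 2/0/0/2 2/0/2/0 2/0/2/2 2/2/0/0 2/2/2/0}
target 0/2/0/0 ∈ {TSO,PSO}

SC:no TSO:yes PSO:yes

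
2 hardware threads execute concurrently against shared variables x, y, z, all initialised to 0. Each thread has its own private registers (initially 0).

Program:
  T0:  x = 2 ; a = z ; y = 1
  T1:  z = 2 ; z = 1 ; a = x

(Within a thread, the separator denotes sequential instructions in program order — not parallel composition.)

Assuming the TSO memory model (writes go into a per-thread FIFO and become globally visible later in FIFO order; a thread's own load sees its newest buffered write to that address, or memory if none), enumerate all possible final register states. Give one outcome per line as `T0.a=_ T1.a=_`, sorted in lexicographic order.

T0.a=0 T1.a=0
T0.a=0 T1.a=2
T0.a=1 T1.a=0
T0.a=1 T1.a=2
T0.a=2 T1.a=0
T0.a=2 T1.a=2

outcome vector order: (T0.a,T1.a)
|TSO outcomes| = 6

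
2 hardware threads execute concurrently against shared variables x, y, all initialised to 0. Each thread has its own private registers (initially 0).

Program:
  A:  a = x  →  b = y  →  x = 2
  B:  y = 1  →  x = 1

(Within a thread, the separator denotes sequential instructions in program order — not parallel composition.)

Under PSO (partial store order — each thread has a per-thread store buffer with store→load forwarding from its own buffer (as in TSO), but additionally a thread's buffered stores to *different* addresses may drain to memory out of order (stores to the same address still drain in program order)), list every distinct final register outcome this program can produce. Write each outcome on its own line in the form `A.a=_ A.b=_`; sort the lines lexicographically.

outcome vector order: (A.a,A.b)
|PSO outcomes| = 4

A.a=0 A.b=0
A.a=0 A.b=1
A.a=1 A.b=0
A.a=1 A.b=1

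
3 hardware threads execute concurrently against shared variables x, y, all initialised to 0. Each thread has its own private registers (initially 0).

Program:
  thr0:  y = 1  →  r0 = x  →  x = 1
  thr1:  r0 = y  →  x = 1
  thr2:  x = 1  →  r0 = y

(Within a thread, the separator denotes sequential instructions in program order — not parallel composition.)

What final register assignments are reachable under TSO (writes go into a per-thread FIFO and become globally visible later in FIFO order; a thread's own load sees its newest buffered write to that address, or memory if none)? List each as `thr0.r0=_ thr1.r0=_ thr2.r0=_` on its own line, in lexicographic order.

outcome vector order: (thr0.r0,thr1.r0,thr2.r0)
|TSO outcomes| = 8

thr0.r0=0 thr1.r0=0 thr2.r0=0
thr0.r0=0 thr1.r0=0 thr2.r0=1
thr0.r0=0 thr1.r0=1 thr2.r0=0
thr0.r0=0 thr1.r0=1 thr2.r0=1
thr0.r0=1 thr1.r0=0 thr2.r0=0
thr0.r0=1 thr1.r0=0 thr2.r0=1
thr0.r0=1 thr1.r0=1 thr2.r0=0
thr0.r0=1 thr1.r0=1 thr2.r0=1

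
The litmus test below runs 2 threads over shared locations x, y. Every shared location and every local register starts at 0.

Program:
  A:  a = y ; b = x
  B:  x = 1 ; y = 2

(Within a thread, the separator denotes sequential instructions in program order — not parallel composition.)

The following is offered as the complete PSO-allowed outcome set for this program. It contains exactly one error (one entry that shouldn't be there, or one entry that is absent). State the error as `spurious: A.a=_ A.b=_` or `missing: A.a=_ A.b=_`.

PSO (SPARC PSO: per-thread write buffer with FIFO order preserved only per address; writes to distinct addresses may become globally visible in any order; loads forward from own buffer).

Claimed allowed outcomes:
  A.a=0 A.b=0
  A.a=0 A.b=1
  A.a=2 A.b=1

outcome vector order: (A.a,A.b)
PSO (4): <0 0>, <0 1>, <2 0>, <2 1>
PSO∖claimed = {<2 0>}

missing: A.a=2 A.b=0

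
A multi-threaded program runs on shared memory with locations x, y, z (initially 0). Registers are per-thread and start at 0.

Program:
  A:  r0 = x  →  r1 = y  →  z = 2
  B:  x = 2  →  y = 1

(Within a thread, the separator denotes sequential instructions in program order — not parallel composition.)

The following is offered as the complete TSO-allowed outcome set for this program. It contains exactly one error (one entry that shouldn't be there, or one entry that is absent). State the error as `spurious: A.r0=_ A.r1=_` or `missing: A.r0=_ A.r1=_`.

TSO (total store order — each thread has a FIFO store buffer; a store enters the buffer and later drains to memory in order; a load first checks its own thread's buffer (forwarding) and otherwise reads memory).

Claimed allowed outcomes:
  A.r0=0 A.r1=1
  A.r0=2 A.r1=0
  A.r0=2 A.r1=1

outcome vector order: (A.r0,A.r1)
TSO: 4 outcomes — {<0 0>, <0 1>, <2 0>, <2 1>}
TSO∖claimed = {<0 0>}

missing: A.r0=0 A.r1=0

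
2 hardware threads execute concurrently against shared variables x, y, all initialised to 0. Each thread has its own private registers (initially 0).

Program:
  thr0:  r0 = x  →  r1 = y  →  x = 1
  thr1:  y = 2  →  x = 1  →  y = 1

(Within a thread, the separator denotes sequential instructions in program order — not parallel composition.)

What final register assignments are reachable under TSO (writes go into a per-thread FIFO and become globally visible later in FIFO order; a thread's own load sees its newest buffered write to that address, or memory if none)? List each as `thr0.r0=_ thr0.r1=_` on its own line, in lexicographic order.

thr0.r0=0 thr0.r1=0
thr0.r0=0 thr0.r1=1
thr0.r0=0 thr0.r1=2
thr0.r0=1 thr0.r1=1
thr0.r0=1 thr0.r1=2

outcome vector order: (thr0.r0,thr0.r1)
|TSO outcomes| = 5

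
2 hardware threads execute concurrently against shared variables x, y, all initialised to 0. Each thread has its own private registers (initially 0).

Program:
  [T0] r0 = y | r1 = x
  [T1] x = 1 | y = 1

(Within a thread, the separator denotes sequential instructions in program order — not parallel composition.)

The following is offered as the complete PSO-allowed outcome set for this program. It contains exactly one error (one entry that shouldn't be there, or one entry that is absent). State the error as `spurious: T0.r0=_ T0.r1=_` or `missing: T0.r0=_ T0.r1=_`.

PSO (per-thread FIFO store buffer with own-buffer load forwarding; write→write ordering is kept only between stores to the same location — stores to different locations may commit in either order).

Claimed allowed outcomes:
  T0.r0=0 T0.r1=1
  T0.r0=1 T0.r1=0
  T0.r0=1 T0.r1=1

outcome vector order: (T0.r0,T0.r1)
PSO: 4 outcomes — {00, 01, 10, 11}
PSO∖claimed = {00}

missing: T0.r0=0 T0.r1=0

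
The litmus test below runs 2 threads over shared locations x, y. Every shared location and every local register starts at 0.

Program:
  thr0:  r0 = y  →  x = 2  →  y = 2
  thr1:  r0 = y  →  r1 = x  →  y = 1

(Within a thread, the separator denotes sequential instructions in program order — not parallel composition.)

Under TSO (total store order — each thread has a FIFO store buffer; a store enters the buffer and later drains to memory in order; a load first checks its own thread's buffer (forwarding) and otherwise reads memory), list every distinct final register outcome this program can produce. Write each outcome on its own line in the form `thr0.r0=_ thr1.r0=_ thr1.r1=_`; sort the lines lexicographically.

thr0.r0=0 thr1.r0=0 thr1.r1=0
thr0.r0=0 thr1.r0=0 thr1.r1=2
thr0.r0=0 thr1.r0=2 thr1.r1=2
thr0.r0=1 thr1.r0=0 thr1.r1=0

outcome vector order: (thr0.r0,thr1.r0,thr1.r1)
|TSO outcomes| = 4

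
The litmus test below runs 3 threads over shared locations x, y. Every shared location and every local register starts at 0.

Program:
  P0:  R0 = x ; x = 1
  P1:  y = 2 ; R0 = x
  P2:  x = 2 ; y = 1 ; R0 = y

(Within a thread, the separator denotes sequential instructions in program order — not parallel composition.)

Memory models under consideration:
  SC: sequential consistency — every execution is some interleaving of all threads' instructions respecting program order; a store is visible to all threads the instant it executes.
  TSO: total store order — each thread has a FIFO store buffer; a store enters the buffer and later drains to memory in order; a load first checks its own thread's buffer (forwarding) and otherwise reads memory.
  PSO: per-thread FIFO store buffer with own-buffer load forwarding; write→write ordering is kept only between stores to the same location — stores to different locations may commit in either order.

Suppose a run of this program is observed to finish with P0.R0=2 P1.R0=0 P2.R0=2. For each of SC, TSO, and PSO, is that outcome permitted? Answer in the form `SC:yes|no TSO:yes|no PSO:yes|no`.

SC:no TSO:yes PSO:yes

outcome vector order: (P0.R0,P1.R0,P2.R0)
SC: 10 outcomes — {(0,0,1); (0,1,1); (0,1,2); (0,2,1); (0,2,2); (2,0,1); (2,1,1); (2,1,2); (2,2,1); (2,2,2)}
TSO: 12 outcomes — {(0,0,1); (0,0,2); (0,1,1); (0,1,2); (0,2,1); (0,2,2); (2,0,1); (2,0,2); (2,1,1); (2,1,2); (2,2,1); (2,2,2)}
PSO: 12 outcomes — {(0,0,1); (0,0,2); (0,1,1); (0,1,2); (0,2,1); (0,2,2); (2,0,1); (2,0,2); (2,1,1); (2,1,2); (2,2,1); (2,2,2)}
target (2,0,2) ∈ {TSO,PSO}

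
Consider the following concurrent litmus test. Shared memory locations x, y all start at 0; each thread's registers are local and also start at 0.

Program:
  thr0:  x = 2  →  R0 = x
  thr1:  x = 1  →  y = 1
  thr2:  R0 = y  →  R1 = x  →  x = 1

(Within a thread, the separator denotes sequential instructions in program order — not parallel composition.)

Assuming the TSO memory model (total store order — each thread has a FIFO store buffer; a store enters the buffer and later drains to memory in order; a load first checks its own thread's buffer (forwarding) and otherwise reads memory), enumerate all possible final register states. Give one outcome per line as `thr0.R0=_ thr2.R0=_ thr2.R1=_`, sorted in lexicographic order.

outcome vector order: (thr0.R0,thr2.R0,thr2.R1)
|TSO outcomes| = 10

thr0.R0=1 thr2.R0=0 thr2.R1=0
thr0.R0=1 thr2.R0=0 thr2.R1=1
thr0.R0=1 thr2.R0=0 thr2.R1=2
thr0.R0=1 thr2.R0=1 thr2.R1=1
thr0.R0=1 thr2.R0=1 thr2.R1=2
thr0.R0=2 thr2.R0=0 thr2.R1=0
thr0.R0=2 thr2.R0=0 thr2.R1=1
thr0.R0=2 thr2.R0=0 thr2.R1=2
thr0.R0=2 thr2.R0=1 thr2.R1=1
thr0.R0=2 thr2.R0=1 thr2.R1=2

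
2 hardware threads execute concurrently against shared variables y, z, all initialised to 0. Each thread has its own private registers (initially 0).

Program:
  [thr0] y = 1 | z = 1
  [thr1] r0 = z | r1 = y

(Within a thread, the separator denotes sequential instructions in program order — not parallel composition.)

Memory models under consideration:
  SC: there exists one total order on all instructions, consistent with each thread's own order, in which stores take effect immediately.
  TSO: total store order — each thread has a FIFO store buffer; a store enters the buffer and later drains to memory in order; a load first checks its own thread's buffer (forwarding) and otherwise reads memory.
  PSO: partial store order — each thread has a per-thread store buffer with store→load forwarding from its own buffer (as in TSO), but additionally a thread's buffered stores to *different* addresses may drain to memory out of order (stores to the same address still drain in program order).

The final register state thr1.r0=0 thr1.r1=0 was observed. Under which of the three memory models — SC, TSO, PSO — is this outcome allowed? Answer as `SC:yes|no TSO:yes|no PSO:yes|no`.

outcome vector order: (thr1.r0,thr1.r1)
SC: 3 outcomes — {(0,0) (0,1) (1,1)}
TSO: 3 outcomes — {(0,0) (0,1) (1,1)}
PSO: 4 outcomes — {(0,0) (0,1) (1,0) (1,1)}
target (0,0) ∈ {SC,TSO,PSO}

SC:yes TSO:yes PSO:yes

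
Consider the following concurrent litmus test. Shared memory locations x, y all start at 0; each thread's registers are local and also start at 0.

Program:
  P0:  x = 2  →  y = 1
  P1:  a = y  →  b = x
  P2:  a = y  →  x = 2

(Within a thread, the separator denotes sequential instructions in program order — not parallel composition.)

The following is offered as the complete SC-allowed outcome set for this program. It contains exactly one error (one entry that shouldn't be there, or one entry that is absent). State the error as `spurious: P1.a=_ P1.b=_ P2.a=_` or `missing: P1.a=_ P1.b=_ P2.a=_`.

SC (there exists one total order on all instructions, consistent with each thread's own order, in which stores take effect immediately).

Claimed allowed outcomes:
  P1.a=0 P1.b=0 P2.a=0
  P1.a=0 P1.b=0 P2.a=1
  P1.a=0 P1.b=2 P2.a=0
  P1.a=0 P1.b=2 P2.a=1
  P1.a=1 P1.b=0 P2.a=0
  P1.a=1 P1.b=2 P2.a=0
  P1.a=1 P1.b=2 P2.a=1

spurious: P1.a=1 P1.b=0 P2.a=0

outcome vector order: (P1.a,P1.b,P2.a)
under SC → 000, 001, 020, 021, 120, 121
claimed∖SC = {100}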